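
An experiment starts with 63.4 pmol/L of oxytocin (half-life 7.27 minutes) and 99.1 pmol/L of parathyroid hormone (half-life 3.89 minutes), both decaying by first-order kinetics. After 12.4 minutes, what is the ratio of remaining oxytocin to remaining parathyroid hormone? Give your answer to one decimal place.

oxytocin: 63.4 × (1/2)^(12.4/7.27) = 63.4 × (1/2)^1.7056 ≈ 19.438 pmol/L.
parathyroid hormone: 99.1 × (1/2)^(12.4/3.89) = 99.1 × (1/2)^3.1877 ≈ 10.877 pmol/L.
Ratio ≈ 19.438 / 10.877 ≈ 1.7871.

1.8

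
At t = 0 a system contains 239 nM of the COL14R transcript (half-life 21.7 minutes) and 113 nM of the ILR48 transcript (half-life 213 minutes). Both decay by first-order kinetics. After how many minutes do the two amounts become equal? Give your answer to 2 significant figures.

26 minutes

Set 239·(1/2)^(t/21.7) = 113·(1/2)^(t/213).
Taking log₂: log₂(239/113) = t·(1/21.7 − 1/213).
log₂(2.115) = 1.0807; 1/21.7 − 1/213 = 0.041388.
t = 1.0807 / 0.041388 ≈ 26.111 minutes.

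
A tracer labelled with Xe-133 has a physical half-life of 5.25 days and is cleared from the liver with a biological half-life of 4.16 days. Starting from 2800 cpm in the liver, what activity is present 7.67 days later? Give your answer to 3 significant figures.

1/t_eff = 1/t_phys + 1/t_biol = 1/5.25 + 1/4.16 = 0.43086 per day.
t_eff = 5.25 × 4.16 / (5.25 + 4.16) ≈ 2.3209 days.
Remaining = 2800 × (1/2)^(7.67/2.3209) = 2800 × (1/2)^3.3047 ≈ 283.36 cpm.

283 cpm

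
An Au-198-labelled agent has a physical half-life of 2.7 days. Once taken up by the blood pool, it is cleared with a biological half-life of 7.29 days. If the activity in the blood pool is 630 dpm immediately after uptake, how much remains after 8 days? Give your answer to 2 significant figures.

1/t_eff = 1/t_phys + 1/t_biol = 1/2.7 + 1/7.29 = 0.50754 per day.
t_eff = 2.7 × 7.29 / (2.7 + 7.29) ≈ 1.9703 days.
Remaining = 630 × (1/2)^(8/1.9703) = 630 × (1/2)^4.0604 ≈ 37.762 dpm.

38 dpm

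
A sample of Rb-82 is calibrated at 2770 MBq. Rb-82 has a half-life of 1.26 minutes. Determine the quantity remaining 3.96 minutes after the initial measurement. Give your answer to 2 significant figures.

310 MBq

Number of half-lives: n = 3.96/1.26 ≈ 3.1429.
Remaining = 2770 × (1/2)^3.1429 = 2770 × 0.11322 ≈ 313.61 MBq.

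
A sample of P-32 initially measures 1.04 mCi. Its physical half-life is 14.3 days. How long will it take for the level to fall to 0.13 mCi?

42.9 days

0.13/1.04 = 1/8, so 3 half-lives have elapsed.
t = 3 × 14.3 = 42.9 days.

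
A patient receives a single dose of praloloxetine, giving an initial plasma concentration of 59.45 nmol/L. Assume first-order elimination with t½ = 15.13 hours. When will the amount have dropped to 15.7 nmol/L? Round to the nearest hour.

29 hours

Fraction remaining = 15.7/59.45 ≈ 0.26409.
n = log₂(59.45/15.7) = ln(3.7866)/ln 2 ≈ 1.9209 half-lives.
t = n × t½ = 1.9209 × 15.13 ≈ 29.063 hours.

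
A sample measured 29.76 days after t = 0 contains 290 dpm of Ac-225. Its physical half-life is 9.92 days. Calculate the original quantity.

2320 dpm

Number of half-lives elapsed: n = 29.76/9.92 ≈ 3.
A₀ = A × 2^n = 290 × 2^3 = 290 × 8 ≈ 2320 dpm.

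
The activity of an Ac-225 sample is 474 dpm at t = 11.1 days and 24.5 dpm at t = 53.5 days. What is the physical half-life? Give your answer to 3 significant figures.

9.92 days

Over Δt = 53.5 − 11.1 = 42.4 days, the level fell by a factor of 474/24.5 ≈ 19.347.
n = log₂(19.347) ≈ 4.274 half-lives, so t½ = 42.4/4.274 ≈ 9.9204 days.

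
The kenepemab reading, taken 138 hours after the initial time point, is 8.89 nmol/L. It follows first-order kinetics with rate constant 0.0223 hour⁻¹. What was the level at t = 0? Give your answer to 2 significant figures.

190 nmol/L

t½ = ln 2 / k = 0.69315 / 0.0223 ≈ 31.083 hours.
Number of half-lives elapsed: n = 138/31.083 ≈ 4.4397.
A₀ = A × 2^n = 8.89 × 2^4.4397 = 8.89 × 21.702 ≈ 192.93 nmol/L.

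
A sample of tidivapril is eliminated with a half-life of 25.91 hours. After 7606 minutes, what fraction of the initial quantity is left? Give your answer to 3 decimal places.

7606 minutes = 126.767 hours.
n = 126.767/25.91 ≈ 4.8926 half-lives.
Fraction remaining = (1/2)^4.8926 ≈ 0.033666.

0.034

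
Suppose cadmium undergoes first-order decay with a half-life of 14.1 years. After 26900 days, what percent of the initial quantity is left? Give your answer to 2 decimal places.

2.67%

26900 days = 73.6986 years.
n = 73.6986/14.1 ≈ 5.2269 half-lives.
Fraction remaining = (1/2)^5.2269 ≈ 0.026703, i.e. 2.6703%.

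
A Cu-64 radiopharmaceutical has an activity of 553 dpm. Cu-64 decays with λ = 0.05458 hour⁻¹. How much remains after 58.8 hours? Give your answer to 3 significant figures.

22.3 dpm

t½ = ln 2 / λ = 0.69315 / 0.05458 ≈ 12.7 hours.
Number of half-lives: n = 58.8/12.7 ≈ 4.63.
Remaining = 553 × (1/2)^4.63 = 553 × 0.040385 ≈ 22.333 dpm.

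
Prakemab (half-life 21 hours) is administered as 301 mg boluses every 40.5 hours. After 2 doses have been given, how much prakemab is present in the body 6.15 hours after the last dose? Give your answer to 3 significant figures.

The 2 doses were given 46.65, 6.15 hours ago.
Total = 301·(1/2)^(46.65/21) + 301·(1/2)^(6.15/21)
      = 64.543 + 245.7 ≈ 310.24 mg.

310 mg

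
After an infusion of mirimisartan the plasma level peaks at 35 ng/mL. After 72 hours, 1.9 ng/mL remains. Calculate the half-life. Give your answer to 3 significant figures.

A/A₀ = 1.9/35 ≈ 0.054286.
n = log₂(18.421) ≈ 4.2033 half-lives elapsed in 72 hours.
t½ = 72/4.2033 ≈ 17.129 hours.

17.1 hours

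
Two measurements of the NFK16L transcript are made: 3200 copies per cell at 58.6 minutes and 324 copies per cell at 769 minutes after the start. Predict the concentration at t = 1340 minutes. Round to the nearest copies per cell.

Over Δt = 769 − 58.6 = 710.4 minutes, the level fell by a factor of 3200/324 ≈ 9.8765.
n = log₂(9.8765) ≈ 3.304 half-lives, so t½ = 710.4/3.304 ≈ 215.01 minutes.
From t = 769 to t = 1340: 324 × (1/2)^((1340−769)/215.01) ≈ 51.417 copies per cell.

51 copies per cell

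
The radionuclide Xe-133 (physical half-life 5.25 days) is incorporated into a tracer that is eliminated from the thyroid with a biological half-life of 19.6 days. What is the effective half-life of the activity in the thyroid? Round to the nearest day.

1/t_eff = 1/t_phys + 1/t_biol = 1/5.25 + 1/19.6 = 0.2415 per day.
t_eff = 5.25 × 19.6 / (5.25 + 19.6) ≈ 4.1408 days.

4 days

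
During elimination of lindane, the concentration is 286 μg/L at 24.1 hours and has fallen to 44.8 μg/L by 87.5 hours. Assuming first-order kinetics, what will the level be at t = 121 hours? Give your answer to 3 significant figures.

Over Δt = 87.5 − 24.1 = 63.4 hours, the level fell by a factor of 286/44.8 ≈ 6.3839.
n = log₂(6.3839) ≈ 2.6744 half-lives, so t½ = 63.4/2.6744 ≈ 23.706 hours.
From t = 87.5 to t = 121: 44.8 × (1/2)^((121−87.5)/23.706) ≈ 16.822 μg/L.

16.8 μg/L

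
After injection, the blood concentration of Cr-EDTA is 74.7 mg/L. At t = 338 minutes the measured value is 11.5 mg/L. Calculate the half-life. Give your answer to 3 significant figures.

125 minutes

A/A₀ = 11.5/74.7 ≈ 0.15395.
n = log₂(6.4957) ≈ 2.6995 half-lives elapsed in 338 minutes.
t½ = 338/2.6995 ≈ 125.21 minutes.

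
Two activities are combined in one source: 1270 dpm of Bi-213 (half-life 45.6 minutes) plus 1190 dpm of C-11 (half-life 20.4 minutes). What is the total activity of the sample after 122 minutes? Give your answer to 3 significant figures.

218 dpm

Bi-213: 1270 × (1/2)^(122/45.6) = 1270 × (1/2)^2.6754 ≈ 198.8 dpm.
C-11: 1190 × (1/2)^(122/20.4) = 1190 × (1/2)^5.9804 ≈ 18.848 dpm.
Total = 198.8 + 18.848 ≈ 217.65 dpm.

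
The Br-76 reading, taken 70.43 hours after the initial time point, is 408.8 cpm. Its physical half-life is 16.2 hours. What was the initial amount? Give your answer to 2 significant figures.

8300 cpm

Number of half-lives elapsed: n = 70.43/16.2 ≈ 4.3475.
A₀ = A × 2^n = 408.8 × 2^4.3475 = 408.8 × 20.358 ≈ 8322.4 cpm.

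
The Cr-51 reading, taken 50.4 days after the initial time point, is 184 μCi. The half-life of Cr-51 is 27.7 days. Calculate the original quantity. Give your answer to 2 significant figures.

650 μCi

Number of half-lives elapsed: n = 50.4/27.7 ≈ 1.8195.
A₀ = A × 2^n = 184 × 2^1.8195 = 184 × 3.5296 ≈ 649.44 μCi.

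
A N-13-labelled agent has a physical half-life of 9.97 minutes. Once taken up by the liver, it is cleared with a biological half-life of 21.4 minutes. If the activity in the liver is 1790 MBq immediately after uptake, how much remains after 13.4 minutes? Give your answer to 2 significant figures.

460 MBq

1/t_eff = 1/t_phys + 1/t_biol = 1/9.97 + 1/21.4 = 0.14703 per minute.
t_eff = 9.97 × 21.4 / (9.97 + 21.4) ≈ 6.8013 minutes.
Remaining = 1790 × (1/2)^(13.4/6.8013) = 1790 × (1/2)^1.9702 ≈ 456.84 MBq.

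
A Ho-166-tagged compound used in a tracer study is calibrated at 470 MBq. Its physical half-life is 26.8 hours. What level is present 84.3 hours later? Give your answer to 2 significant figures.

Number of half-lives: n = 84.3/26.8 ≈ 3.1455.
Remaining = 470 × (1/2)^3.1455 = 470 × 0.11301 ≈ 53.113 MBq.

53 MBq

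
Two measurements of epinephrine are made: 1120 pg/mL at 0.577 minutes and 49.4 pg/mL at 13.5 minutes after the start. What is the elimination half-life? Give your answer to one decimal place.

2.9 minutes

Over Δt = 13.5 − 0.577 = 12.923 minutes, the level fell by a factor of 1120/49.4 ≈ 22.672.
n = log₂(22.672) ≈ 4.5028 half-lives, so t½ = 12.923/4.5028 ≈ 2.87 minutes.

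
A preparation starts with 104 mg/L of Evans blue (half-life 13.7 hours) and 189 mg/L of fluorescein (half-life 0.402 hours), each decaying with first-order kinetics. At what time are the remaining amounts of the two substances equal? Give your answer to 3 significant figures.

Set 104·(1/2)^(t/13.7) = 189·(1/2)^(t/0.402).
Taking log₂: log₂(104/189) = t·(1/13.7 − 1/0.402).
log₂(0.55026) = -0.8618; 1/13.7 − 1/0.402 = -2.4146.
t = -0.8618 / -2.4146 ≈ 0.35692 hours.

0.357 hours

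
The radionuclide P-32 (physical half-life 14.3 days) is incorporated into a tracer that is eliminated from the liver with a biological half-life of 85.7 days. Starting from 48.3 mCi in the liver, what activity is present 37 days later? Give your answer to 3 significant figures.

1/t_eff = 1/t_phys + 1/t_biol = 1/14.3 + 1/85.7 = 0.081599 per day.
t_eff = 14.3 × 85.7 / (14.3 + 85.7) ≈ 12.255 days.
Remaining = 48.3 × (1/2)^(37/12.255) = 48.3 × (1/2)^3.0192 ≈ 5.9579 mCi.

5.96 mCi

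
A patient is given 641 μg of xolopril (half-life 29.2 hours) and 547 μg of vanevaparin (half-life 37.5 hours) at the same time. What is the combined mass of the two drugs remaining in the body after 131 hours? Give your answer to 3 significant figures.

xolopril: 641 × (1/2)^(131/29.2) = 641 × (1/2)^4.4863 ≈ 28.599 μg.
vanevaparin: 547 × (1/2)^(131/37.5) = 547 × (1/2)^3.4933 ≈ 48.572 μg.
Total = 28.599 + 48.572 ≈ 77.171 μg.

77.2 μg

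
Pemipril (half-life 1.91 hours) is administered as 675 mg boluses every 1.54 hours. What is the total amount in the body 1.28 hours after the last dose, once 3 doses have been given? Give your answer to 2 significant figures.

810 mg

The 3 doses were given 4.36, 2.82, 1.28 hours ago.
Total = 675·(1/2)^(4.36/1.91) + 675·(1/2)^(2.82/1.91) + 675·(1/2)^(1.28/1.91)
      = 138.72 + 242.58 + 424.2 ≈ 805.49 mg.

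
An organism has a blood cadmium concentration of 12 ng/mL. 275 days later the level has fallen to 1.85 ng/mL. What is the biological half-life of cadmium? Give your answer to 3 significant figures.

102 days

A/A₀ = 1.85/12 ≈ 0.15417.
n = log₂(6.4865) ≈ 2.6974 half-lives elapsed in 275 days.
t½ = 275/2.6974 ≈ 101.95 days.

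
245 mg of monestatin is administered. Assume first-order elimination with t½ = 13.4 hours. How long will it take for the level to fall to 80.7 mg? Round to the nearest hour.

21 hours

Fraction remaining = 80.7/245 ≈ 0.32939.
n = log₂(245/80.7) = ln(3.0359)/ln 2 ≈ 1.6021 half-lives.
t = n × t½ = 1.6021 × 13.4 ≈ 21.469 hours.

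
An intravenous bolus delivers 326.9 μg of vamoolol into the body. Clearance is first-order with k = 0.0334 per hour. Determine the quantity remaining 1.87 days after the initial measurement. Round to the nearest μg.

t½ = ln 2 / k = 0.69315 / 0.0334 ≈ 20.753 hours.
Convert the elapsed time: 1.87 days = 44.88 hours.
Number of half-lives: n = 44.88/20.753 ≈ 2.1626.
Remaining = 326.9 × (1/2)^2.1626 = 326.9 × 0.22336 ≈ 73.015 μg.

73 μg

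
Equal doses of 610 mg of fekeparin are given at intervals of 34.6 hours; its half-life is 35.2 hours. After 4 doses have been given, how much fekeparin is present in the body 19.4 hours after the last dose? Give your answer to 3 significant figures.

787 mg

The 4 doses were given 123.2, 88.6, 54, 19.4 hours ago.
Total = 610·(1/2)^(123.2/35.2) + 610·(1/2)^(88.6/35.2) + 610·(1/2)^(54/35.2) + 610·(1/2)^(19.4/35.2)
      = 53.917 + 106.57 + 210.63 + 416.31 ≈ 787.43 mg.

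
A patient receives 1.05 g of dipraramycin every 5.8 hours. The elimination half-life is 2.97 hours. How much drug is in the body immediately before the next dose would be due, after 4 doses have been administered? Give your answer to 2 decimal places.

The 4 doses were given 23.2, 17.4, 11.6, 5.8 hours ago.
Total = 1.05·(1/2)^(23.2/2.97) + 1.05·(1/2)^(17.4/2.97) + 1.05·(1/2)^(11.6/2.97) + 1.05·(1/2)^(5.8/2.97)
      = 0.0046742 + 0.018096 + 0.070057 + 0.27122 ≈ 0.36405 g.

0.36 g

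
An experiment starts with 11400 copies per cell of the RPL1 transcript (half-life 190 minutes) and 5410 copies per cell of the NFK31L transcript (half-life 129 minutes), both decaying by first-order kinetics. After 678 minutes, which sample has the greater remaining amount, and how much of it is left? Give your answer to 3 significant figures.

RPL1 transcript, 961 copies per cell

RPL1 transcript: 11400 × (1/2)^3.5684 ≈ 960.96 copies per cell.
NFK31L transcript: 5410 × (1/2)^5.2558 ≈ 141.59 copies per cell.
RPL1 transcript has more remaining, at ≈ 960.96 copies per cell.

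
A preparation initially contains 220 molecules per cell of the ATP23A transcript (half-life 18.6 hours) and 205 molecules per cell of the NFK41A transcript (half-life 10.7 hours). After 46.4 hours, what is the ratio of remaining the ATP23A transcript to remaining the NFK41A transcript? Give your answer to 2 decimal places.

ATP23A transcript: 220 × (1/2)^(46.4/18.6) = 220 × (1/2)^2.4946 ≈ 39.036 molecules per cell.
NFK41A transcript: 205 × (1/2)^(46.4/10.7) = 205 × (1/2)^4.3364 ≈ 10.147 molecules per cell.
Ratio ≈ 39.036 / 10.147 ≈ 3.8469.

3.85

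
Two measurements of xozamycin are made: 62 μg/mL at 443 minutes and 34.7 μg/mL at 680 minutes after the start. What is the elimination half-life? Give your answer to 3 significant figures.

283 minutes

Over Δt = 680 − 443 = 237 minutes, the level fell by a factor of 62/34.7 ≈ 1.7867.
n = log₂(1.7867) ≈ 0.83733 half-lives, so t½ = 237/0.83733 ≈ 283.04 minutes.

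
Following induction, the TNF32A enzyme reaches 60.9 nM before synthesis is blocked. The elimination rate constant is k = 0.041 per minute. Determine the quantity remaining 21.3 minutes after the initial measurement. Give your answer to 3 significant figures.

t½ = ln 2 / k = 0.69315 / 0.041 ≈ 16.906 minutes.
Number of half-lives: n = 21.3/16.906 ≈ 1.2599.
Remaining = 60.9 × (1/2)^1.2599 = 60.9 × 0.41757 ≈ 25.43 nM.

25.4 nM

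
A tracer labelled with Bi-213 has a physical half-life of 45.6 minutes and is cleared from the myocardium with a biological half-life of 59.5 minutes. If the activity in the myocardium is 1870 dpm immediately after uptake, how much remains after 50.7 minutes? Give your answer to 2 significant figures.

480 dpm

1/t_eff = 1/t_phys + 1/t_biol = 1/45.6 + 1/59.5 = 0.038737 per minute.
t_eff = 45.6 × 59.5 / (45.6 + 59.5) ≈ 25.815 minutes.
Remaining = 1870 × (1/2)^(50.7/25.815) = 1870 × (1/2)^1.9639 ≈ 479.33 dpm.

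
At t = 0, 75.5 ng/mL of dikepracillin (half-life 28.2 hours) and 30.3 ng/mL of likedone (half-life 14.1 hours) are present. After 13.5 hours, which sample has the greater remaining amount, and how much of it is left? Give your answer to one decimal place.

dikepracillin, 54.2 ng/mL

dikepracillin: 75.5 × (1/2)^0.47872 ≈ 54.18 ng/mL.
likedone: 30.3 × (1/2)^0.95745 ≈ 15.604 ng/mL.
Dikepracillin has more remaining, at ≈ 54.18 ng/mL.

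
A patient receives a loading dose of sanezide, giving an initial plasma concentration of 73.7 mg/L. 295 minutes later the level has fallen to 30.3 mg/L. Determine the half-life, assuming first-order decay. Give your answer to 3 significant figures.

230 minutes

A/A₀ = 30.3/73.7 ≈ 0.41113.
n = log₂(2.4323) ≈ 1.2823 half-lives elapsed in 295 minutes.
t½ = 295/1.2823 ≈ 230.05 minutes.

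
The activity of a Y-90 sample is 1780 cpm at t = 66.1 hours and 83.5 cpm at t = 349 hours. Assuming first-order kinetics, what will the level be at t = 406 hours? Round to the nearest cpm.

45 cpm

Over Δt = 349 − 66.1 = 282.9 hours, the level fell by a factor of 1780/83.5 ≈ 21.317.
n = log₂(21.317) ≈ 4.414 half-lives, so t½ = 282.9/4.414 ≈ 64.092 hours.
From t = 349 to t = 406: 83.5 × (1/2)^((406−349)/64.092) ≈ 45.078 cpm.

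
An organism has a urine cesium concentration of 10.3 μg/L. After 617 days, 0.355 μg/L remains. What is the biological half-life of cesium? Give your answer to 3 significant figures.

A/A₀ = 0.355/10.3 ≈ 0.034466.
n = log₂(29.014) ≈ 4.8587 half-lives elapsed in 617 days.
t½ = 617/4.8587 ≈ 126.99 days.

127 days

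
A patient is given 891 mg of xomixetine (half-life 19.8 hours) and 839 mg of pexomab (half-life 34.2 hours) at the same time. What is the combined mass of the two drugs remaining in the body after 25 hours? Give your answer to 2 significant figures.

xomixetine: 891 × (1/2)^(25/19.8) = 891 × (1/2)^1.2626 ≈ 371.36 mg.
pexomab: 839 × (1/2)^(25/34.2) = 839 × (1/2)^0.73099 ≈ 505.49 mg.
Total = 371.36 + 505.49 ≈ 876.84 mg.

880 mg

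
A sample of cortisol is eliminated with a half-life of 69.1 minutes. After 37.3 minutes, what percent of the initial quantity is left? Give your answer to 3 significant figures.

68.8%

n = 37.3/69.1 ≈ 0.5398 half-lives.
Fraction remaining = (1/2)^0.5398 ≈ 0.68787, i.e. 68.787%.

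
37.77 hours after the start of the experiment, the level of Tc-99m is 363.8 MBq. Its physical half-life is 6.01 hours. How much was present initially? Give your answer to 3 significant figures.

28400 MBq

Number of half-lives elapsed: n = 37.77/6.01 ≈ 6.2845.
A₀ = A × 2^n = 363.8 × 2^6.2845 = 363.8 × 77.953 ≈ 28359 MBq.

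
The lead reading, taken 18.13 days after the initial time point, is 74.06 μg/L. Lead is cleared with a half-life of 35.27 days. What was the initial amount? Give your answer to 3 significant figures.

Number of half-lives elapsed: n = 18.13/35.27 ≈ 0.51403.
A₀ = A × 2^n = 74.06 × 2^0.51403 = 74.06 × 1.428 ≈ 105.76 μg/L.

106 μg/L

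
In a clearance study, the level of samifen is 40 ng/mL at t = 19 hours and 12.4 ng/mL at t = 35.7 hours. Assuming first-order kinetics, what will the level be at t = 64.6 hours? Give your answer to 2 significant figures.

Over Δt = 35.7 − 19 = 16.7 hours, the level fell by a factor of 40/12.4 ≈ 3.2258.
n = log₂(3.2258) ≈ 1.6897 half-lives, so t½ = 16.7/1.6897 ≈ 9.8836 hours.
From t = 35.7 to t = 64.6: 12.4 × (1/2)^((64.6−35.7)/9.8836) ≈ 1.6338 ng/mL.

1.6 ng/mL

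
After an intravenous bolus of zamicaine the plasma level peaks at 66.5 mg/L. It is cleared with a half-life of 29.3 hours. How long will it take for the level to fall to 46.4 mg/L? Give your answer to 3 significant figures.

Fraction remaining = 46.4/66.5 ≈ 0.69774.
n = log₂(66.5/46.4) = ln(1.4332)/ln 2 ≈ 0.51923 half-lives.
t = n × t½ = 0.51923 × 29.3 ≈ 15.213 hours.

15.2 hours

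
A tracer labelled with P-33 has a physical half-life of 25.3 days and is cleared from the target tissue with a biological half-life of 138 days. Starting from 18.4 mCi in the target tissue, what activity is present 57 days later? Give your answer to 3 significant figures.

2.90 mCi

1/t_eff = 1/t_phys + 1/t_biol = 1/25.3 + 1/138 = 0.046772 per day.
t_eff = 25.3 × 138 / (25.3 + 138) ≈ 21.38 days.
Remaining = 18.4 × (1/2)^(57/21.38) = 18.4 × (1/2)^2.666 ≈ 2.8991 mCi.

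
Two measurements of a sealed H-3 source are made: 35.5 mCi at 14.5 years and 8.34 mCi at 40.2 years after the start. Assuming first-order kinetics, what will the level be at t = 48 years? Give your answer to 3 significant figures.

Over Δt = 40.2 − 14.5 = 25.7 years, the level fell by a factor of 35.5/8.34 ≈ 4.2566.
n = log₂(4.2566) ≈ 2.0897 half-lives, so t½ = 25.7/2.0897 ≈ 12.298 years.
From t = 40.2 to t = 48: 8.34 × (1/2)^((48−40.2)/12.298) ≈ 5.3733 mCi.

5.37 mCi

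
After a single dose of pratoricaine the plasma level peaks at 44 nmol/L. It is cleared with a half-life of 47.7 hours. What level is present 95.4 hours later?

11 nmol/L

Elapsed time is 2 half-lives (95.4/47.7).
Each half-life halves the amount: 44 × (1/2)^2 = 44/4 = 11 nmol/L.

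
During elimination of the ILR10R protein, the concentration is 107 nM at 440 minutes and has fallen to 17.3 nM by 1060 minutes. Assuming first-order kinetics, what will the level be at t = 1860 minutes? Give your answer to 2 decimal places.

Over Δt = 1060 − 440 = 620 minutes, the level fell by a factor of 107/17.3 ≈ 6.185.
n = log₂(6.185) ≈ 2.6288 half-lives, so t½ = 620/2.6288 ≈ 235.85 minutes.
From t = 1060 to t = 1860: 17.3 × (1/2)^((1860−1060)/235.85) ≈ 1.648 nM.

1.65 nM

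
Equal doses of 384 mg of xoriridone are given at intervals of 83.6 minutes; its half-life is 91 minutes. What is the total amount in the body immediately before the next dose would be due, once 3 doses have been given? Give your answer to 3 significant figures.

367 mg

The 3 doses were given 250.8, 167.2, 83.6 minutes ago.
Total = 384·(1/2)^(250.8/91) + 384·(1/2)^(167.2/91) + 384·(1/2)^(83.6/91)
      = 56.843 + 107.46 + 203.13 ≈ 367.43 mg.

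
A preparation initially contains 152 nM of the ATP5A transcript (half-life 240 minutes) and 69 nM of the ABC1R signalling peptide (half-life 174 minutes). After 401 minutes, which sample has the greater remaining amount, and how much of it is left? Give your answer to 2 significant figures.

ATP5A transcript, 48 nM

ATP5A transcript: 152 × (1/2)^1.6708 ≈ 47.739 nM.
ABC1R signalling peptide: 69 × (1/2)^2.3046 ≈ 13.967 nM.
ATP5A transcript has more remaining, at ≈ 47.739 nM.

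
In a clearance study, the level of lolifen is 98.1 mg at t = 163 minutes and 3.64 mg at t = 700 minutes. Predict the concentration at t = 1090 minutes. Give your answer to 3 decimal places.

0.333 mg

Over Δt = 700 − 163 = 537 minutes, the level fell by a factor of 98.1/3.64 ≈ 26.951.
n = log₂(26.951) ≈ 4.7522 half-lives, so t½ = 537/4.7522 ≈ 113 minutes.
From t = 700 to t = 1090: 3.64 × (1/2)^((1090−700)/113) ≈ 0.33277 mg.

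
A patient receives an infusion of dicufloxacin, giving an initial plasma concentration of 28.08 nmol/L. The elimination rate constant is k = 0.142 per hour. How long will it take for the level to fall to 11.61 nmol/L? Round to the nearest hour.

t½ = ln 2 / k = 0.69315 / 0.142 ≈ 4.8813 hours.
Fraction remaining = 11.61/28.08 ≈ 0.41346.
n = log₂(28.08/11.61) = ln(2.4186)/ln 2 ≈ 1.2742 half-lives.
t = n × t½ = 1.2742 × 4.8813 ≈ 6.2197 hours.

6 hours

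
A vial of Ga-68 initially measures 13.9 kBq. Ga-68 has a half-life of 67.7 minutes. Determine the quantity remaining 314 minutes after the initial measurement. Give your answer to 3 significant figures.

0.558 kBq

Number of half-lives: n = 314/67.7 ≈ 4.6381.
Remaining = 13.9 × (1/2)^4.6381 = 13.9 × 0.04016 ≈ 0.55822 kBq.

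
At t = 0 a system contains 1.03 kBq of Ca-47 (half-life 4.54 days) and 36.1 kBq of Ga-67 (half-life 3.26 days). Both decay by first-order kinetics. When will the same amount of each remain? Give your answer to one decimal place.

59.3 days

Set 1.03·(1/2)^(t/4.54) = 36.1·(1/2)^(t/3.26).
Taking log₂: log₂(1.03/36.1) = t·(1/4.54 − 1/3.26).
log₂(0.028532) = -5.1313; 1/4.54 − 1/3.26 = -0.086484.
t = -5.1313 / -0.086484 ≈ 59.332 days.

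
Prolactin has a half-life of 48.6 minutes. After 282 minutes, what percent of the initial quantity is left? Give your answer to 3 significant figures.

1.79%

n = 282/48.6 ≈ 5.8025 half-lives.
Fraction remaining = (1/2)^5.8025 ≈ 0.017918, i.e. 1.7918%.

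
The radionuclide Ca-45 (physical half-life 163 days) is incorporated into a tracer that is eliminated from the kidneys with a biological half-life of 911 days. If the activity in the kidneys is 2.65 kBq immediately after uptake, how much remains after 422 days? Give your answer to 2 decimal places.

1/t_eff = 1/t_phys + 1/t_biol = 1/163 + 1/911 = 0.0072327 per day.
t_eff = 163 × 911 / (163 + 911) ≈ 138.26 days.
Remaining = 2.65 × (1/2)^(422/138.26) = 2.65 × (1/2)^3.0522 ≈ 0.31948 kBq.

0.32 kBq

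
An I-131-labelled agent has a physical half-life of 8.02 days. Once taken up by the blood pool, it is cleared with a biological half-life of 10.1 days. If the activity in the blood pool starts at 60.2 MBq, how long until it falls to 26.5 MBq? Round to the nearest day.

5 days

1/t_eff = 1/t_phys + 1/t_biol = 1/8.02 + 1/10.1 = 0.2237 per day.
t_eff = 8.02 × 10.1 / (8.02 + 10.1) ≈ 4.4703 days.
n = log₂(60.2/26.5) ≈ 1.1838; t = 1.1838 × 4.4703 ≈ 5.2918 days.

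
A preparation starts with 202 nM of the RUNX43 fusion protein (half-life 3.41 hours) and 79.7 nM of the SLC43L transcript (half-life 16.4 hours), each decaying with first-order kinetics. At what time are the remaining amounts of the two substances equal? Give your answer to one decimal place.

5.8 hours

Set 202·(1/2)^(t/3.41) = 79.7·(1/2)^(t/16.4).
Taking log₂: log₂(202/79.7) = t·(1/3.41 − 1/16.4).
log₂(2.5345) = 1.3417; 1/3.41 − 1/16.4 = 0.23228.
t = 1.3417 / 0.23228 ≈ 5.7762 hours.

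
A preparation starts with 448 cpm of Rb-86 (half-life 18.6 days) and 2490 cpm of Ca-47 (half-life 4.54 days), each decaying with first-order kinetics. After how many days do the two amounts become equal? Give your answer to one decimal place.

Set 448·(1/2)^(t/18.6) = 2490·(1/2)^(t/4.54).
Taking log₂: log₂(448/2490) = t·(1/18.6 − 1/4.54).
log₂(0.17992) = -2.4746; 1/18.6 − 1/4.54 = -0.1665.
t = -2.4746 / -0.1665 ≈ 14.862 days.

14.9 days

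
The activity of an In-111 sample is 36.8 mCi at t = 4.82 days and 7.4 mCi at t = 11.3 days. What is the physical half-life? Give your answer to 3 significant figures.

2.80 days

Over Δt = 11.3 − 4.82 = 6.48 days, the level fell by a factor of 36.8/7.4 ≈ 4.973.
n = log₂(4.973) ≈ 2.3141 half-lives, so t½ = 6.48/2.3141 ≈ 2.8002 days.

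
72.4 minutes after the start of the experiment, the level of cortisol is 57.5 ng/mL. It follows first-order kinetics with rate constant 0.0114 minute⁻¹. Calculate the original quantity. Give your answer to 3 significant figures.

t½ = ln 2 / λ = 0.69315 / 0.0114 ≈ 60.802 minutes.
Number of half-lives elapsed: n = 72.4/60.802 ≈ 1.1907.
A₀ = A × 2^n = 57.5 × 2^1.1907 = 57.5 × 2.2827 ≈ 131.26 ng/mL.

131 ng/mL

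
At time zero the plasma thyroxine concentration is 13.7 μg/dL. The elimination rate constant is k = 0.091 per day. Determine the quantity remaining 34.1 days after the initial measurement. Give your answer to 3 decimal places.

0.615 μg/dL

t½ = ln 2 / k = 0.69315 / 0.091 ≈ 7.617 days.
Number of half-lives: n = 34.1/7.617 ≈ 4.4768.
Remaining = 13.7 × (1/2)^4.4768 = 13.7 × 0.04491 ≈ 0.61526 μg/dL.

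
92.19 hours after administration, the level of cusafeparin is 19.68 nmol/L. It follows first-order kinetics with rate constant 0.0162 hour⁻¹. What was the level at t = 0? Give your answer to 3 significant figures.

t½ = ln 2 / λ = 0.69315 / 0.0162 ≈ 42.787 hours.
Number of half-lives elapsed: n = 92.19/42.787 ≈ 2.1546.
A₀ = A × 2^n = 19.68 × 2^2.1546 = 19.68 × 4.4526 ≈ 87.626 nmol/L.

87.6 nmol/L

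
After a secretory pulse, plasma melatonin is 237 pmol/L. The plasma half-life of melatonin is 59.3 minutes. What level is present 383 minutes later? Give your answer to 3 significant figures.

Number of half-lives: n = 383/59.3 ≈ 6.4587.
Remaining = 237 × (1/2)^6.4587 = 237 × 0.01137 ≈ 2.6946 pmol/L.

2.69 pmol/L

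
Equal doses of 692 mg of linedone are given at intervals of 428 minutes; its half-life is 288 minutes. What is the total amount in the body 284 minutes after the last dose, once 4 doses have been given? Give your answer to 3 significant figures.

534 mg

The 4 doses were given 1568, 1140, 712, 284 minutes ago.
Total = 692·(1/2)^(1568/288) + 692·(1/2)^(1140/288) + 692·(1/2)^(712/288) + 692·(1/2)^(284/288)
      = 15.892 + 44.517 + 124.71 + 349.35 ≈ 534.46 mg.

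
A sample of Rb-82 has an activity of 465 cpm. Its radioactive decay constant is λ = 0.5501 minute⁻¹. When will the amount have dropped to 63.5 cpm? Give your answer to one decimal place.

t½ = ln 2 / λ = 0.69315 / 0.5501 ≈ 1.26 minutes.
Fraction remaining = 63.5/465 ≈ 0.13656.
n = log₂(465/63.5) = ln(7.3228)/ln 2 ≈ 2.8724 half-lives.
t = n × t½ = 2.8724 × 1.26 ≈ 3.6193 minutes.

3.6 minutes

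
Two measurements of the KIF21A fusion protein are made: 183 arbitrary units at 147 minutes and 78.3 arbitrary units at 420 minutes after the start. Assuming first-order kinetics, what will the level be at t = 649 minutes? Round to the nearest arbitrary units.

Over Δt = 420 − 147 = 273 minutes, the level fell by a factor of 183/78.3 ≈ 2.3372.
n = log₂(2.3372) ≈ 1.2248 half-lives, so t½ = 273/1.2248 ≈ 222.9 minutes.
From t = 420 to t = 649: 78.3 × (1/2)^((649−420)/222.9) ≈ 38.414 arbitrary units.

38 arbitrary units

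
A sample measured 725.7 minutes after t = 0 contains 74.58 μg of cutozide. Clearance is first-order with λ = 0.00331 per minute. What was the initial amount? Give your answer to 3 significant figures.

t½ = ln 2 / λ = 0.69315 / 0.00331 ≈ 209.41 minutes.
Number of half-lives elapsed: n = 725.7/209.41 ≈ 3.4655.
A₀ = A × 2^n = 74.58 × 2^3.4655 = 74.58 × 11.046 ≈ 823.81 μg.

824 μg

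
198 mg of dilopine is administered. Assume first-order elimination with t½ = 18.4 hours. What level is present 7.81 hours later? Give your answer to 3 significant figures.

Number of half-lives: n = 7.81/18.4 ≈ 0.42446.
Remaining = 198 × (1/2)^0.42446 = 198 × 0.74512 ≈ 147.53 mg.

148 mg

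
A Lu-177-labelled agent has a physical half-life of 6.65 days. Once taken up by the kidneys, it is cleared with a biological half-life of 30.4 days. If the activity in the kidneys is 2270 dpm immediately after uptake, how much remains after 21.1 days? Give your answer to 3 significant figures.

1/t_eff = 1/t_phys + 1/t_biol = 1/6.65 + 1/30.4 = 0.18327 per day.
t_eff = 6.65 × 30.4 / (6.65 + 30.4) ≈ 5.4564 days.
Remaining = 2270 × (1/2)^(21.1/5.4564) = 2270 × (1/2)^3.867 ≈ 155.57 dpm.

156 dpm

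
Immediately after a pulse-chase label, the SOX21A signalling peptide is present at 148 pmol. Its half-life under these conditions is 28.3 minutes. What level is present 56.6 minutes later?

37 pmol

Elapsed time is 2 half-lives (56.6/28.3).
Each half-life halves the amount: 148 × (1/2)^2 = 148/4 = 37 pmol.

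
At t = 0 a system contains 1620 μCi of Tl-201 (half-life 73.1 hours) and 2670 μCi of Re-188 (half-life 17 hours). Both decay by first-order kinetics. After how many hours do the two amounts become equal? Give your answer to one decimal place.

16.0 hours

Set 1620·(1/2)^(t/73.1) = 2670·(1/2)^(t/17).
Taking log₂: log₂(1620/2670) = t·(1/73.1 − 1/17).
log₂(0.60674) = -0.72085; 1/73.1 − 1/17 = -0.045144.
t = -0.72085 / -0.045144 ≈ 15.968 hours.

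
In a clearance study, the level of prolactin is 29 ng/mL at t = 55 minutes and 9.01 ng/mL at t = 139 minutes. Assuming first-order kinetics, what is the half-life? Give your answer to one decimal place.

Over Δt = 139 − 55 = 84 minutes, the level fell by a factor of 29/9.01 ≈ 3.2186.
n = log₂(3.2186) ≈ 1.6865 half-lives, so t½ = 84/1.6865 ≈ 49.809 minutes.

49.8 minutes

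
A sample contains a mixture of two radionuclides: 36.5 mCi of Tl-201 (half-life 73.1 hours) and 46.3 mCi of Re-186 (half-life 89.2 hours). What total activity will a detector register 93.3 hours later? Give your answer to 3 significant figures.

Tl-201: 36.5 × (1/2)^(93.3/73.1) = 36.5 × (1/2)^1.2763 ≈ 15.069 mCi.
Re-186: 46.3 × (1/2)^(93.3/89.2) = 46.3 × (1/2)^1.046 ≈ 22.424 mCi.
Total = 15.069 + 22.424 ≈ 37.493 mCi.

37.5 mCi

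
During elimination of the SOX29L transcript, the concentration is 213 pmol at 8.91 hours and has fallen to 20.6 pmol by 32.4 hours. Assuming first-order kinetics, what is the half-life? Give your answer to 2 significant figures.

7.0 hours

Over Δt = 32.4 − 8.91 = 23.49 hours, the level fell by a factor of 213/20.6 ≈ 10.34.
n = log₂(10.34) ≈ 3.3701 half-lives, so t½ = 23.49/3.3701 ≈ 6.97 hours.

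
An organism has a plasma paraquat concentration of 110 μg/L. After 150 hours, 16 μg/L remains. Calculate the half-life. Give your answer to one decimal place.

A/A₀ = 16/110 ≈ 0.14545.
n = log₂(6.875) ≈ 2.7814 half-lives elapsed in 150 hours.
t½ = 150/2.7814 ≈ 53.93 hours.

53.9 hours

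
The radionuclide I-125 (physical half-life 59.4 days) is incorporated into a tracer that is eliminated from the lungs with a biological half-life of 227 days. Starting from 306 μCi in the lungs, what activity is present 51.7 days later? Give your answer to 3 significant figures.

1/t_eff = 1/t_phys + 1/t_biol = 1/59.4 + 1/227 = 0.02124 per day.
t_eff = 59.4 × 227 / (59.4 + 227) ≈ 47.08 days.
Remaining = 306 × (1/2)^(51.7/47.08) = 306 × (1/2)^1.0981 ≈ 142.94 μCi.

143 μCi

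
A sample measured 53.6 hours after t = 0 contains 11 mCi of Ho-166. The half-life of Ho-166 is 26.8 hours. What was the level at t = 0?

44 mCi

Number of half-lives elapsed: n = 53.6/26.8 ≈ 2.
A₀ = A × 2^n = 11 × 2^2 = 11 × 4 ≈ 44 mCi.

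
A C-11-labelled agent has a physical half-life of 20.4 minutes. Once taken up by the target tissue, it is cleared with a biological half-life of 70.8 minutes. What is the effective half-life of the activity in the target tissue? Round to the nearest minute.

1/t_eff = 1/t_phys + 1/t_biol = 1/20.4 + 1/70.8 = 0.063144 per minute.
t_eff = 20.4 × 70.8 / (20.4 + 70.8) ≈ 15.837 minutes.

16 minutes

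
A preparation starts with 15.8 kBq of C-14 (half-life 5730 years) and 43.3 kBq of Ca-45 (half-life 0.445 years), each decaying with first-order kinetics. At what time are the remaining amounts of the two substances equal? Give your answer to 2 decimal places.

0.65 years

Set 15.8·(1/2)^(t/5730) = 43.3·(1/2)^(t/0.445).
Taking log₂: log₂(15.8/43.3) = t·(1/5730 − 1/0.445).
log₂(0.3649) = -1.4544; 1/5730 − 1/0.445 = -2.247.
t = -1.4544 / -2.247 ≈ 0.64728 years.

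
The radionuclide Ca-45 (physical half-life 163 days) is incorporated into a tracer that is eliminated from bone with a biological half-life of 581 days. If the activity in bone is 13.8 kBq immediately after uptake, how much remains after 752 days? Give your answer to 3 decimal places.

0.230 kBq

1/t_eff = 1/t_phys + 1/t_biol = 1/163 + 1/581 = 0.0078561 per day.
t_eff = 163 × 581 / (163 + 581) ≈ 127.29 days.
Remaining = 13.8 × (1/2)^(752/127.29) = 13.8 × (1/2)^5.9078 ≈ 0.22985 kBq.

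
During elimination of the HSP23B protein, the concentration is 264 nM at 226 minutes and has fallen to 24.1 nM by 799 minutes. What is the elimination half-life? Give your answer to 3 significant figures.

166 minutes

Over Δt = 799 − 226 = 573 minutes, the level fell by a factor of 264/24.1 ≈ 10.954.
n = log₂(10.954) ≈ 3.4534 half-lives, so t½ = 573/3.4534 ≈ 165.92 minutes.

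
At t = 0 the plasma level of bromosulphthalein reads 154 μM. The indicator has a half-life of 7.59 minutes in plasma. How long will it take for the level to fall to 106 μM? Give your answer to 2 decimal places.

4.09 minutes

Fraction remaining = 106/154 ≈ 0.68831.
n = log₂(154/106) = ln(1.4528)/ln 2 ≈ 0.53887 half-lives.
t = n × t½ = 0.53887 × 7.59 ≈ 4.09 minutes.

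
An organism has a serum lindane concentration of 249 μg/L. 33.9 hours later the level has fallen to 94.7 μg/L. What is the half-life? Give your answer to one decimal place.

24.3 hours

A/A₀ = 94.7/249 ≈ 0.38032.
n = log₂(2.6294) ≈ 1.3947 half-lives elapsed in 33.9 hours.
t½ = 33.9/1.3947 ≈ 24.306 hours.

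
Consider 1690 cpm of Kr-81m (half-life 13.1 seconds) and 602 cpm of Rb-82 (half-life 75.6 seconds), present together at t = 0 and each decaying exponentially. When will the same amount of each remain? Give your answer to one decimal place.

23.6 seconds

Set 1690·(1/2)^(t/13.1) = 602·(1/2)^(t/75.6).
Taking log₂: log₂(1690/602) = t·(1/13.1 − 1/75.6).
log₂(2.8073) = 1.4892; 1/13.1 − 1/75.6 = 0.063108.
t = 1.4892 / 0.063108 ≈ 23.597 seconds.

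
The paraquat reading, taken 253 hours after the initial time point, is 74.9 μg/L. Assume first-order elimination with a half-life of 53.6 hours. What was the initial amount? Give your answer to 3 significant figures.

Number of half-lives elapsed: n = 253/53.6 ≈ 4.7201.
A₀ = A × 2^n = 74.9 × 2^4.7201 = 74.9 × 26.358 ≈ 1974.2 μg/L.

1970 μg/L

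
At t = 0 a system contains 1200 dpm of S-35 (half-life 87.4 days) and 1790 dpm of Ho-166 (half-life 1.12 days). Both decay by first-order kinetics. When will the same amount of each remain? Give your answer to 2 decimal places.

Set 1200·(1/2)^(t/87.4) = 1790·(1/2)^(t/1.12).
Taking log₂: log₂(1200/1790) = t·(1/87.4 − 1/1.12).
log₂(0.67039) = -0.57693; 1/87.4 − 1/1.12 = -0.88142.
t = -0.57693 / -0.88142 ≈ 0.65454 days.

0.65 days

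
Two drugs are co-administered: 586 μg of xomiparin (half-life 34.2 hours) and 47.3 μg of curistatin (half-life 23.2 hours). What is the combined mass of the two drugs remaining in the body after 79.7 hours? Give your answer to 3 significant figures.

121 μg

xomiparin: 586 × (1/2)^(79.7/34.2) = 586 × (1/2)^2.3304 ≈ 116.51 μg.
curistatin: 47.3 × (1/2)^(79.7/23.2) = 47.3 × (1/2)^3.4353 ≈ 4.3724 μg.
Total = 116.51 + 4.3724 ≈ 120.89 μg.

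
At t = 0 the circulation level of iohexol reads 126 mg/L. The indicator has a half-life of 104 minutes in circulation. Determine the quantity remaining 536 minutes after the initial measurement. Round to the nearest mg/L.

Number of half-lives: n = 536/104 ≈ 5.1538.
Remaining = 126 × (1/2)^5.1538 = 126 × 0.028089 ≈ 3.5392 mg/L.

4 mg/L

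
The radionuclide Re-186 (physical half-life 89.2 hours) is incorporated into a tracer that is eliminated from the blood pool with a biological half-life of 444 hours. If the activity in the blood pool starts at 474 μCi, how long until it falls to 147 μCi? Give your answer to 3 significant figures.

125 hours

1/t_eff = 1/t_phys + 1/t_biol = 1/89.2 + 1/444 = 0.013463 per hour.
t_eff = 89.2 × 444 / (89.2 + 444) ≈ 74.278 hours.
n = log₂(474/147) ≈ 1.6891; t = 1.6891 × 74.278 ≈ 125.46 hours.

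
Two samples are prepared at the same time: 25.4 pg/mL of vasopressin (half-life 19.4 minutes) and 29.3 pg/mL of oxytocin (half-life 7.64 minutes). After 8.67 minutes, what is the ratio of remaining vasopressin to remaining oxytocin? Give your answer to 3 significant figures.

vasopressin: 25.4 × (1/2)^(8.67/19.4) = 25.4 × (1/2)^0.44691 ≈ 18.634 pg/mL.
oxytocin: 29.3 × (1/2)^(8.67/7.64) = 29.3 × (1/2)^1.1348 ≈ 13.343 pg/mL.
Ratio ≈ 18.634 / 13.343 ≈ 1.3965.

1.40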